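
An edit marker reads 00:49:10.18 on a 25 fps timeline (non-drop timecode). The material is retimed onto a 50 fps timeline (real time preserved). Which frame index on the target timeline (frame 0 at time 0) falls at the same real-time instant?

frame 147536

Source frame index: (0×3600 + 49×60 + 10) × 25 + 18 = 73768.
Real time: 73768 / (25) = 73768/25 s.
Target frame: (73768/25) × (50) = 147536.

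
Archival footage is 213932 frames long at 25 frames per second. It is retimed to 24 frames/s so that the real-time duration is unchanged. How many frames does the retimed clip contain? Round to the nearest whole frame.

Frames at target rate = 213932 × (24) / (25) = 5134368/25 ≈ 205374.720.
Nearest whole frame: 205375.

205375 frames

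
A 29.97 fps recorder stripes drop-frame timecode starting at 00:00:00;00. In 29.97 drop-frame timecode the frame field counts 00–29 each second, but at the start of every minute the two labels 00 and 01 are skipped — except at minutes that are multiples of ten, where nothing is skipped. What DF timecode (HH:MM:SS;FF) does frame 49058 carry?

00:27:16;28

Ten DF minutes hold 17982 frames, so frame 49058 lies in block 2 (frames 35964–53945) with 13094 frames into that block.
The block's first minute is 1800 frames and the rest 1798 each; 13094 frames reaches minute 7, so 2 × 18 + 7 × 2 = 50 labels have been skipped so far.
Adding those back, label number 49058 + 50 = 49108 at 30 labels/s is 1636 s + 28 f = 0 h 27 min 16 s frame 28, i.e. 00:27:16;28.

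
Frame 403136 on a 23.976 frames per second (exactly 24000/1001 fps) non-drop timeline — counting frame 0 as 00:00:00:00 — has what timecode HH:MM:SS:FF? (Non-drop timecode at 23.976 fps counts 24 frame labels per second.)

403136 ÷ 24 = 16797 full seconds, remainder 8 frames.
16797 s = 4 h 39 min 57 s.
Timecode: 04:39:57:08.

04:39:57:08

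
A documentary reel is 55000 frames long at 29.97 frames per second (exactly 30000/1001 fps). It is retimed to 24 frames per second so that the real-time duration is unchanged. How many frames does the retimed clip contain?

Target frames = source frames × (target rate / source rate) = 55000 × (24)/(30000/1001) = 55000 × 1001/1250 = 44044.

44044 frames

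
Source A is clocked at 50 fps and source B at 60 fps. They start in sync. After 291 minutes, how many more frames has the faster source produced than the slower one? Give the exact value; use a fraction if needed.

291 min = 17460 s.
A emits 50 × 17460 = 873000 frames; B emits 60 × 17460 = 1047600.
Difference = 174600 frames; B is ahead of A.

174600 frames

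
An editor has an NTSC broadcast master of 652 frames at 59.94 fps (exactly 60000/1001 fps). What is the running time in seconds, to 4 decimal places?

Running time = 652 × 1001/60000 = 163163/15000 s ≈ 10.8775 s.

10.8775 seconds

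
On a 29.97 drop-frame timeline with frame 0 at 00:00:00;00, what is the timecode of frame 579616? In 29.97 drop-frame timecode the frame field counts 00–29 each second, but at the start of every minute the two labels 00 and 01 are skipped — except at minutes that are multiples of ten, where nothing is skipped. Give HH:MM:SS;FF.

Ten DF minutes hold 17982 frames, so frame 579616 lies in block 32 (frames 575424–593405) with 4192 frames into that block.
The block's first minute is 1800 frames and the rest 1798 each; 4192 frames reaches minute 2, so 32 × 18 + 2 × 2 = 580 labels have been skipped so far.
Adding those back, label number 579616 + 580 = 580196 at 30 labels/s is 19339 s + 26 f = 5 h 22 min 19 s frame 26, i.e. 05:22:19;26.

05:22:19;26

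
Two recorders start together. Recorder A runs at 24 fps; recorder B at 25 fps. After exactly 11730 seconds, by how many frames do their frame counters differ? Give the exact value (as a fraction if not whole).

11730 frames

A emits 24 × 11730 = 281520 frames; B emits 25 × 11730 = 293250.
Difference = 11730 frames; B is ahead of A.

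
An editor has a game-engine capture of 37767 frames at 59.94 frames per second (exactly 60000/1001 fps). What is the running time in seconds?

630.07945 seconds

Running time = 37767 / (60000/1001) = 630.07945 s.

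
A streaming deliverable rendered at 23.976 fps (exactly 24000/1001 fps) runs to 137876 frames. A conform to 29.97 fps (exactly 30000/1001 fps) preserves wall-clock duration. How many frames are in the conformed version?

Target frames = source frames × (target rate / source rate) = 137876 × (30000/1001)/(24000/1001) = 137876 × 5/4 = 172345.

172345 frames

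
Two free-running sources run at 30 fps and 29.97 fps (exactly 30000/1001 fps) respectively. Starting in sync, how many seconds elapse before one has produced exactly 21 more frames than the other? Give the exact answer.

The gap grows by |30000/1001 − 30| = 30/1001 frames per second.
Time for a 21-frame gap: 21 ÷ (30/1001) = 700.7 s.

700.7 seconds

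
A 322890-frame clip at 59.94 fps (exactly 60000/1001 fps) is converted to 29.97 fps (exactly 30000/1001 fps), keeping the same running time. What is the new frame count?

Target frames = source frames × (target rate / source rate) = 322890 × (30000/1001)/(60000/1001) = 322890 × 1/2 = 161445.

161445 frames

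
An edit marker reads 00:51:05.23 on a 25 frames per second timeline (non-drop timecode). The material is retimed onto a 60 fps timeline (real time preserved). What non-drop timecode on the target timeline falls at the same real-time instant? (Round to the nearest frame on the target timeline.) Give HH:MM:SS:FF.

Source frame index: (0×3600 + 51×60 + 5) × 25 + 23 = 76648.
Real time: 76648 / (25) = 76648/25 s.
Target frame: (76648/25) × (60) = 919776/5 ≈ 183955.200 → 183955.
At 60 labels/s: frame 183955 → 00:51:05:55.

00:51:05:55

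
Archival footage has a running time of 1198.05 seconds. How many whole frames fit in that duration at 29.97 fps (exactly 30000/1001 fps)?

35905 frames

Frames = 1198.05 × 30000/1001 = 5134500/143 ≈ 35905.5944.
Complete frames: 35905.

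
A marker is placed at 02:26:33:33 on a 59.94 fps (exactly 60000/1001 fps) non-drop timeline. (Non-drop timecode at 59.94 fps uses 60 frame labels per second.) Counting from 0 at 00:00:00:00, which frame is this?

Total seconds to the label: (2 × 3600 + 26 × 60 + 33) = 8793.
Frame index = 8793 × 60 + 33 = 527613.

frame 527613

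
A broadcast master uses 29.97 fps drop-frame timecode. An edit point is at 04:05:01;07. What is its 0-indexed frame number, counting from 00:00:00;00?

Complete 10-minute blocks: 24, each 17982 frames → 431568.
Remaining 5 whole minutes in the current block: 1800 + 4 × 1798 = 8992 frames.
Within the current minute: 1 × 30 + 7 − 2 = 35 (labels ;00/;01 skipped at this minute). Total = 431568 + 8992 + 35 = 440595.

440595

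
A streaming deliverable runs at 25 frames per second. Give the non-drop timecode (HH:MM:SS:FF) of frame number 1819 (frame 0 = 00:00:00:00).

1819 ÷ 25 = 72 full seconds, remainder 19 frames.
72 s = 0 h 1 min 12 s.
Timecode: 00:01:12:19.

00:01:12:19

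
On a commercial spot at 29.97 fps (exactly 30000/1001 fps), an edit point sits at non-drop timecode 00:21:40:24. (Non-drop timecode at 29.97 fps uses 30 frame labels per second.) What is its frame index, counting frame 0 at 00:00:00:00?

frame 39024

Total seconds to the label: (0 × 3600 + 21 × 60 + 40) = 1300.
Frame index = 1300 × 30 + 24 = 39024.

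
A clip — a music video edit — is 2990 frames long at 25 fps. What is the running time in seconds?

119.6 seconds

Running time = 2990 / (25) = 119.6 s.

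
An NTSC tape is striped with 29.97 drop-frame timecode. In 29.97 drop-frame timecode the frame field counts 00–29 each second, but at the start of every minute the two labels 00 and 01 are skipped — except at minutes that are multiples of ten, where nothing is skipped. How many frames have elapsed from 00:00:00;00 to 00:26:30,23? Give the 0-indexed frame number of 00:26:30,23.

Complete 10-minute blocks: 2, each 17982 frames → 35964.
Remaining 6 whole minutes in the current block: 1800 + 5 × 1798 = 10790 frames.
Within the current minute: 30 × 30 + 23 − 2 = 921 (labels ;00/;01 skipped at this minute). Total = 35964 + 10790 + 921 = 47675.

47675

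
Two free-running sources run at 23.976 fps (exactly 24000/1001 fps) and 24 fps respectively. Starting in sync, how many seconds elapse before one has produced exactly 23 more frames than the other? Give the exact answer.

The gap grows by |24 − 24000/1001| = 24/1001 frames per second.
Time for a 23-frame gap: 23 ÷ (24/1001) = 23023/24 s.

23023/24 seconds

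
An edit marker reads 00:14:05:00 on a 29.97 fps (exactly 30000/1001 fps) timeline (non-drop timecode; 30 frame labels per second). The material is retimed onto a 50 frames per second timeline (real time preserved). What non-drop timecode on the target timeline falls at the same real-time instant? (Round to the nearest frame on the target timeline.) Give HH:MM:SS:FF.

00:14:05:42

Source frame index: (0×3600 + 14×60 + 5) × 30 + 0 = 25350.
Real time: 25350 / (30000/1001) = 169169/200 s.
Target frame: (169169/200) × (50) = 169169/4 ≈ 42292.250 → 42292.
At 50 labels/s: frame 42292 → 00:14:05:42.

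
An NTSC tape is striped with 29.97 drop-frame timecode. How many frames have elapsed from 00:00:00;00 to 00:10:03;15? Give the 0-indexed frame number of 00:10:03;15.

Complete 10-minute blocks: 1, each 17982 frames → 17982.
Remaining 0 whole minutes in the current block: 0 frames.
Within the current minute: 3 × 30 + 15 = 105. Total = 17982 + 0 + 105 = 18087.

18087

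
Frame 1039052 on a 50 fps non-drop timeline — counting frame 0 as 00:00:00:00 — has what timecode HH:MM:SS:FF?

1039052 ÷ 50 = 20781 full seconds, remainder 2 frames.
20781 s = 5 h 46 min 21 s.
Timecode: 05:46:21:02.

05:46:21:02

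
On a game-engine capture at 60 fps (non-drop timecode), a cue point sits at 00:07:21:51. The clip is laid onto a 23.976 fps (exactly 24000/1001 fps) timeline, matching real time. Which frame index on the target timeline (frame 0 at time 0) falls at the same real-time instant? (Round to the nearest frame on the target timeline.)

frame 10594

Source frame index: (0×3600 + 7×60 + 21) × 60 + 51 = 26511.
Real time: 26511 / (60) = 8837/20 s.
Target frame: (8837/20) × (24000/1001) = 10604400/1001 ≈ 10593.806 → 10594.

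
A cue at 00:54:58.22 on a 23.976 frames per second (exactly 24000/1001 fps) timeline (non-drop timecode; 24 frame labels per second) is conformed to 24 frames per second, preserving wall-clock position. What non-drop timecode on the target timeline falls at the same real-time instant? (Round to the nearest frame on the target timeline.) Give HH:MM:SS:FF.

00:55:02:05

Source frame index: (0×3600 + 54×60 + 58) × 24 + 22 = 79174.
Real time: 79174 / (24000/1001) = 39626587/12000 s.
Target frame: (39626587/12000) × (24) = 39626587/500 ≈ 79253.174 → 79253.
At 24 labels/s: frame 79253 → 00:55:02:05.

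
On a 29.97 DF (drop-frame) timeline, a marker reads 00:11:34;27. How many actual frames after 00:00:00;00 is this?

20827

As if non-drop at 30 labels/s: (0 × 3600 + 11 × 60 + 34) × 30 + 27 = 20847.
Minute boundaries passed: 11; those not divisible by 10: 11 − 1 = 10; dropped labels = 2 × 10 = 20.
Actual frame index = 20847 − 20 = 20827.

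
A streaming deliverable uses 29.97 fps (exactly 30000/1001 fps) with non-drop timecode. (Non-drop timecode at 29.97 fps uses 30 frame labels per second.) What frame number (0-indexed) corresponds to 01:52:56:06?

Total seconds to the label: (1 × 3600 + 52 × 60 + 56) = 6776.
Frame index = 6776 × 30 + 6 = 203286.

frame 203286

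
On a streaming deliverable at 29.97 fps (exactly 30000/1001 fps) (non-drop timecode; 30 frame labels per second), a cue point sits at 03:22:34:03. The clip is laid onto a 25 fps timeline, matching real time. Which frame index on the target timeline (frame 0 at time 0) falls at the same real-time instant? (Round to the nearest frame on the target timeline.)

frame 304156

Source frame index: (3×3600 + 22×60 + 34) × 30 + 3 = 364623.
Real time: 364623 / (30000/1001) = 121662541/10000 s.
Target frame: (121662541/10000) × (25) = 121662541/400 ≈ 304156.352 → 304156.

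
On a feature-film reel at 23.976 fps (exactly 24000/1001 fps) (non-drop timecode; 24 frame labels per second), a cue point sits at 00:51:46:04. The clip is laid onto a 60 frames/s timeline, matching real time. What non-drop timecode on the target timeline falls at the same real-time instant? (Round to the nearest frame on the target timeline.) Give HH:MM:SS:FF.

Source frame index: (0×3600 + 51×60 + 46) × 24 + 4 = 74548.
Real time: 74548 / (24000/1001) = 18655637/6000 s.
Target frame: (18655637/6000) × (60) = 18655637/100 ≈ 186556.370 → 186556.
At 60 labels/s: frame 186556 → 00:51:49:16.

00:51:49:16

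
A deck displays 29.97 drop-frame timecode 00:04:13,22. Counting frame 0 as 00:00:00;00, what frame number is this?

As if non-drop at 30 labels/s: (0 × 3600 + 4 × 60 + 13) × 30 + 22 = 7612.
Minute boundaries passed: 4; those not divisible by 10: 4 − 0 = 4; dropped labels = 2 × 4 = 8.
Actual frame index = 7612 − 8 = 7604.

7604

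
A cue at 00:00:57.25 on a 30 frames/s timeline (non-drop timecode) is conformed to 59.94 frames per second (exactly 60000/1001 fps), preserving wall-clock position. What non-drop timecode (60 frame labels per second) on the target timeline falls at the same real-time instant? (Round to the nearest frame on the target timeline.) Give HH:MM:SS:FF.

Source frame index: (0×3600 + 0×60 + 57) × 30 + 25 = 1735.
Real time: 1735 / (30) = 347/6 s.
Target frame: (347/6) × (60000/1001) = 3470000/1001 ≈ 3466.533 → 3467.
At 60 labels/s: frame 3467 → 00:00:57:47.

00:00:57:47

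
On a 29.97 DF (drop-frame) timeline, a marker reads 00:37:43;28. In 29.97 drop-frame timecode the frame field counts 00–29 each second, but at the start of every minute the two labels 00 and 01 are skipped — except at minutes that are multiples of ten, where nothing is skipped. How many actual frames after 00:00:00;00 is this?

Complete 10-minute blocks: 3, each 17982 frames → 53946.
Remaining 7 whole minutes in the current block: 1800 + 6 × 1798 = 12588 frames.
Within the current minute: 43 × 30 + 28 − 2 = 1316 (labels ;00/;01 skipped at this minute). Total = 53946 + 12588 + 1316 = 67850.

67850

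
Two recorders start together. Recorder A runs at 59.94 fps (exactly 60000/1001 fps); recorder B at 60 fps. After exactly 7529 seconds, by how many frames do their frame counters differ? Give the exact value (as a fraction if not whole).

451740/1001 frames

A emits 60000/1001 × 7529 = 451740000/1001 frames; B emits 60 × 7529 = 451740.
Difference = 451740/1001 frames (≈ 451.2887); B is ahead of A.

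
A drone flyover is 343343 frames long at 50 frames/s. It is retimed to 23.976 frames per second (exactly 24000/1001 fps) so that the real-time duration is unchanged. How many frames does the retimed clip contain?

Target frames = source frames × (target rate / source rate) = 343343 × (24000/1001)/(50) = 343343 × 480/1001 = 164640.

164640 frames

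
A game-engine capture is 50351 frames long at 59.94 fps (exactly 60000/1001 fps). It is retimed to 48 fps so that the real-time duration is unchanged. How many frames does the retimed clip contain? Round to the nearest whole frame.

Frames at target rate = 50351 × (48) / (60000/1001) = 50401351/1250 ≈ 40321.081.
Nearest whole frame: 40321.

40321 frames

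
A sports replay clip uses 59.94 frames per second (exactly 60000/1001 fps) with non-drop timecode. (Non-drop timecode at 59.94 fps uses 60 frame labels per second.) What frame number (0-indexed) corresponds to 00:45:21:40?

Total seconds to the label: (0 × 3600 + 45 × 60 + 21) = 2721.
Frame index = 2721 × 60 + 40 = 163300.

frame 163300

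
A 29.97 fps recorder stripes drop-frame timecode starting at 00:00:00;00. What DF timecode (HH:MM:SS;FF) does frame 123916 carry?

01:08:54;20

Each 10-minute DF block holds 10 × 60 × 30 − 9 × 2 = 17982 frames. 123916 ÷ 17982 → 6 full blocks, remainder 16024.
Within the partial block the first minute is 1800 frames and each further minute 1798, so 8 further minute boundaries passed. Total skipped labels = 18 × 6 + 2 × 8 = 124.
Non-drop label index = 123916 + 124 = 124040; at 30 labels/s that is 01:08:54:20, i.e. DF 01:08:54;20.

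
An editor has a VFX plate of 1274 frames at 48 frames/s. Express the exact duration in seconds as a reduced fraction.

637/24 seconds

Running time = 1274 ÷ (48) = 1274 × 1/48 = 637/24 s.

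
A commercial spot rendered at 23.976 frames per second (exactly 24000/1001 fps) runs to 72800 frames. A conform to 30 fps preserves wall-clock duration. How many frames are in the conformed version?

91091 frames

Target frames = source frames × (target rate / source rate) = 72800 × (30)/(24000/1001) = 72800 × 1001/800 = 91091.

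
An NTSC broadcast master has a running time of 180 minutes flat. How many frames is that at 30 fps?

180 min = 10800 s.
Frames = 10800 × 30 = 324000.

324000 frames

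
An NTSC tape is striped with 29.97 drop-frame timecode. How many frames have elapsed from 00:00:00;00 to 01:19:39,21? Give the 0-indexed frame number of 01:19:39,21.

As if non-drop at 30 labels/s: (1 × 3600 + 19 × 60 + 39) × 30 + 21 = 143391.
Minute boundaries passed: 79; those not divisible by 10: 79 − 7 = 72; dropped labels = 2 × 72 = 144.
Actual frame index = 143391 − 144 = 143247.

143247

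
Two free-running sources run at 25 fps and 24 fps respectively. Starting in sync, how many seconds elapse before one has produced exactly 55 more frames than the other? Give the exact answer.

The gap grows by |24 − 25| = 1 frame per second.
Time for a 55-frame gap: 55 ÷ (1) = 55 s.

55 seconds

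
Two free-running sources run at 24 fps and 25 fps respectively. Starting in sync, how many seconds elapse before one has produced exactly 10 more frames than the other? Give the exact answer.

10 seconds

The gap grows by |25 − 24| = 1 frame per second.
Time for a 10-frame gap: 10 ÷ (1) = 10 s.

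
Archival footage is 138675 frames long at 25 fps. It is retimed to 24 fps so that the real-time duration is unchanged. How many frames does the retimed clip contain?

Target frames = source frames × (target rate / source rate) = 138675 × (24)/(25) = 138675 × 24/25 = 133128.

133128 frames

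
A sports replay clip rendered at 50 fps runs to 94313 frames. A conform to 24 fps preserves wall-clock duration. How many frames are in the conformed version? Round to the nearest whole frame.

45270 frames

Frames at target rate = 94313 × (24) / (50) = 1131756/25 ≈ 45270.240.
Nearest whole frame: 45270.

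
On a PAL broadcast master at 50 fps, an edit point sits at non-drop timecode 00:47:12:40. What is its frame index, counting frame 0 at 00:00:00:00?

Total seconds to the label: (0 × 3600 + 47 × 60 + 12) = 2832.
Frame index = 2832 × 50 + 40 = 141640.

frame 141640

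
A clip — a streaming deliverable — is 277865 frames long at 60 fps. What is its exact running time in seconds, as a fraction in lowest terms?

55573/12 seconds

Running time = 277865 ÷ (60) = 277865 × 1/60 = 55573/12 s.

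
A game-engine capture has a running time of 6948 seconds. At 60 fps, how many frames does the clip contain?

Frames = 6948 × 60 = 416880.

416880 frames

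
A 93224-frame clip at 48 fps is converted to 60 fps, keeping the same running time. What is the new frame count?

Target frames = source frames × (target rate / source rate) = 93224 × (60)/(48) = 93224 × 5/4 = 116530.

116530 frames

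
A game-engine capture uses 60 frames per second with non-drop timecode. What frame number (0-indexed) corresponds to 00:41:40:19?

Total seconds to the label: (0 × 3600 + 41 × 60 + 40) = 2500.
Frame index = 2500 × 60 + 19 = 150019.

150019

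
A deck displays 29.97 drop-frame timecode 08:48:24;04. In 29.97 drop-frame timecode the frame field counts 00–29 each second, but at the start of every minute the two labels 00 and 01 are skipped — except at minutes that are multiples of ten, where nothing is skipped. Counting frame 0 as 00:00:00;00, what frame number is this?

950172

As if non-drop at 30 labels/s: (8 × 3600 + 48 × 60 + 24) × 30 + 4 = 951124.
Minute boundaries passed: 528; those not divisible by 10: 528 − 52 = 476; dropped labels = 2 × 476 = 952.
Actual frame index = 951124 − 952 = 950172.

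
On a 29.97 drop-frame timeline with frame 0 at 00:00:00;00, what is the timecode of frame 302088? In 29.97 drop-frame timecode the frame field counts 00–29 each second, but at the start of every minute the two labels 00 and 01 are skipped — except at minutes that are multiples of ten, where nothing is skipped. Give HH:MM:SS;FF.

Each 10-minute DF block holds 10 × 60 × 30 − 9 × 2 = 17982 frames. 302088 ÷ 17982 → 16 full blocks, remainder 14376.
Within the partial block the first minute is 1800 frames and each further minute 1798, so 7 further minute boundaries passed. Total skipped labels = 18 × 16 + 2 × 7 = 302.
Non-drop label index = 302088 + 302 = 302390; at 30 labels/s that is 02:47:59:20, i.e. DF 02:47:59;20.

02:47:59;20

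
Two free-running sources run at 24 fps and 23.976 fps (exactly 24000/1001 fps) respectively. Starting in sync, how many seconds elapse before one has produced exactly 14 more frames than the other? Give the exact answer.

The gap grows by |24000/1001 − 24| = 24/1001 frames per second.
Time for a 14-frame gap: 14 ÷ (24/1001) = 7007/12 s.

7007/12 seconds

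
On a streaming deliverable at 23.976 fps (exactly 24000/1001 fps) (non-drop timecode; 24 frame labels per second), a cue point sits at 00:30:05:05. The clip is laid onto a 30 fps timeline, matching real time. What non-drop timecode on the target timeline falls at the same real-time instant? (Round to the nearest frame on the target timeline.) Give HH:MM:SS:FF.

Source frame index: (0×3600 + 30×60 + 5) × 24 + 5 = 43325.
Real time: 43325 / (24000/1001) = 1734733/960 s.
Target frame: (1734733/960) × (30) = 1734733/32 ≈ 54210.406 → 54210.
At 30 labels/s: frame 54210 → 00:30:07:00.

00:30:07:00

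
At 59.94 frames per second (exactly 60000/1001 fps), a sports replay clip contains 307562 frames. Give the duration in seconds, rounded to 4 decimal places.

Running time = 307562 × 1001/60000 = 153934781/30000 s ≈ 5131.1594 s.

5131.1594 seconds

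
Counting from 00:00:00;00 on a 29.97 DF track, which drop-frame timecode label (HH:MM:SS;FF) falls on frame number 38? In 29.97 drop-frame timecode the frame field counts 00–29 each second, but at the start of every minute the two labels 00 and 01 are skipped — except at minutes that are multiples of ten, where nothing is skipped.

00:00:01;08

Ten DF minutes hold 17982 frames, so frame 38 lies in block 0 (frames 0–17981) with 38 frames into that block.
The block's first minute is 1800 frames and the rest 1798 each; 38 frames reaches minute 0, so 0 × 18 + 0 × 2 = 0 labels have been skipped so far.
Adding those back, label number 38 + 0 = 38 at 30 labels/s is 1 s + 8 f = 0 h 0 min 1 s frame 8, i.e. 00:00:01;08.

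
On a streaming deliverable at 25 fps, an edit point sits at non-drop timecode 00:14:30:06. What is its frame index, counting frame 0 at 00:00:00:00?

frame 21756

Total seconds to the label: (0 × 3600 + 14 × 60 + 30) = 870.
Frame index = 870 × 25 + 6 = 21756.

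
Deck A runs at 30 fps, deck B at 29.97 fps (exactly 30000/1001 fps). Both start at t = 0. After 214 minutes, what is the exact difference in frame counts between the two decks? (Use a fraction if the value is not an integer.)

385200/1001 frames

214 min = 12840 s.
A emits 30 × 12840 = 385200 frames; B emits 30000/1001 × 12840 = 385200000/1001.
Difference = 385200/1001 frames (≈ 384.8152); B is behind A.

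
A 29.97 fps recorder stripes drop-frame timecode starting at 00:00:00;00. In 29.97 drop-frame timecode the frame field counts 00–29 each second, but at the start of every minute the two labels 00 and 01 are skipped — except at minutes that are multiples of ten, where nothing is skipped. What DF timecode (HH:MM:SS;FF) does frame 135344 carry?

Each 10-minute DF block holds 10 × 60 × 30 − 9 × 2 = 17982 frames. 135344 ÷ 17982 → 7 full blocks, remainder 9470.
Within the partial block the first minute is 1800 frames and each further minute 1798, so 5 further minute boundaries passed. Total skipped labels = 18 × 7 + 2 × 5 = 136.
Non-drop label index = 135344 + 136 = 135480; at 30 labels/s that is 01:15:16:00, i.e. DF 01:15:16;00.

01:15:16;00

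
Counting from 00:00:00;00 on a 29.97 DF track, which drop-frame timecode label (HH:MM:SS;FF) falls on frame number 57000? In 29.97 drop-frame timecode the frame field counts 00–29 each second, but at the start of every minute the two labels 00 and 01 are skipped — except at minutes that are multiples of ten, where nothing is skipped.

Ten DF minutes hold 17982 frames, so frame 57000 lies in block 3 (frames 53946–71927) with 3054 frames into that block.
The block's first minute is 1800 frames and the rest 1798 each; 3054 frames reaches minute 1, so 3 × 18 + 1 × 2 = 56 labels have been skipped so far.
Adding those back, label number 57000 + 56 = 57056 at 30 labels/s is 1901 s + 26 f = 0 h 31 min 41 s frame 26, i.e. 00:31:41;26.

00:31:41;26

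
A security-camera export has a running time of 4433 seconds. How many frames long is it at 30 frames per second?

Frames = 4433 × 30 = 132990.

132990 frames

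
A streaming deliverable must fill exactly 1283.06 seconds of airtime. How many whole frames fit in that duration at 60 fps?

Frames = 1283.06 × 60 = 384918/5 ≈ 76983.6000.
Complete frames: 76983.

76983 frames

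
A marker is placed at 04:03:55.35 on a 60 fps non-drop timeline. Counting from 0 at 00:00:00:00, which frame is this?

Total seconds to the label: (4 × 3600 + 3 × 60 + 55) = 14635.
Frame index = 14635 × 60 + 35 = 878135.

878135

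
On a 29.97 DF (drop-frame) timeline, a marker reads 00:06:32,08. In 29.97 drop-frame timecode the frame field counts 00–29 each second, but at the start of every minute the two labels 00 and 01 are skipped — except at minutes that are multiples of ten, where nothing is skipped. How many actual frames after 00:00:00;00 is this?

Complete 10-minute blocks: 0, each 17982 frames → 0.
Remaining 6 whole minutes in the current block: 1800 + 5 × 1798 = 10790 frames.
Within the current minute: 32 × 30 + 8 − 2 = 966 (labels ;00/;01 skipped at this minute). Total = 0 + 10790 + 966 = 11756.

11756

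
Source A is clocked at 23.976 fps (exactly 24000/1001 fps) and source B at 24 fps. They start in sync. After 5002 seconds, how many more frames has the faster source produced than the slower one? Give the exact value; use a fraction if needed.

120048/1001 frames

A emits 24000/1001 × 5002 = 120048000/1001 frames; B emits 24 × 5002 = 120048.
Difference = 120048/1001 frames (≈ 119.9281); B is ahead of A.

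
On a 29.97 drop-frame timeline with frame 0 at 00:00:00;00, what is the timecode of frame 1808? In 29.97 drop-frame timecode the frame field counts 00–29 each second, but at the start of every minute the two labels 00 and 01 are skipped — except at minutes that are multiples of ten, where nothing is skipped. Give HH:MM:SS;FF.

Each 10-minute DF block holds 10 × 60 × 30 − 9 × 2 = 17982 frames. 1808 ÷ 17982 → 0 full blocks, remainder 1808.
Within the partial block the first minute is 1800 frames and each further minute 1798, so 1 further minute boundary passed. Total skipped labels = 18 × 0 + 2 × 1 = 2.
Non-drop label index = 1808 + 2 = 1810; at 30 labels/s that is 00:01:00:10, i.e. DF 00:01:00;10.

00:01:00;10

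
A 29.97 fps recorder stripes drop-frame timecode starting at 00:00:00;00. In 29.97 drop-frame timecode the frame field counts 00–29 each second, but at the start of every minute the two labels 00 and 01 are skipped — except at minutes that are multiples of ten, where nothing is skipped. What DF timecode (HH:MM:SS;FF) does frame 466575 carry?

04:19:28;03

Each 10-minute DF block holds 10 × 60 × 30 − 9 × 2 = 17982 frames. 466575 ÷ 17982 → 25 full blocks, remainder 17025.
Within the partial block the first minute is 1800 frames and each further minute 1798, so 9 further minute boundaries passed. Total skipped labels = 18 × 25 + 2 × 9 = 468.
Non-drop label index = 466575 + 468 = 467043; at 30 labels/s that is 04:19:28:03, i.e. DF 04:19:28;03.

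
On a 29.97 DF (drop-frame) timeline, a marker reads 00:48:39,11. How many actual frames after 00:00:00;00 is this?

87493

Complete 10-minute blocks: 4, each 17982 frames → 71928.
Remaining 8 whole minutes in the current block: 1800 + 7 × 1798 = 14386 frames.
Within the current minute: 39 × 30 + 11 − 2 = 1179 (labels ;00/;01 skipped at this minute). Total = 71928 + 14386 + 1179 = 87493.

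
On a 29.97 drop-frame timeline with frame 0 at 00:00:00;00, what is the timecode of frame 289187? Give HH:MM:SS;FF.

Ten DF minutes hold 17982 frames, so frame 289187 lies in block 16 (frames 287712–305693) with 1475 frames into that block.
The block's first minute is 1800 frames and the rest 1798 each; 1475 frames reaches minute 0, so 16 × 18 + 0 × 2 = 288 labels have been skipped so far.
Adding those back, label number 289187 + 288 = 289475 at 30 labels/s is 9649 s + 5 f = 2 h 40 min 49 s frame 5, i.e. 02:40:49;05.

02:40:49;05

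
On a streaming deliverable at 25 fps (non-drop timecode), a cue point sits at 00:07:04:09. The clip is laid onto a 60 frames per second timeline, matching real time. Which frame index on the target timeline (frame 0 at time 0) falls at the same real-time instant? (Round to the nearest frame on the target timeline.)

Source frame index: (0×3600 + 7×60 + 4) × 25 + 9 = 10609.
Real time: 10609 / (25) = 10609/25 s.
Target frame: (10609/25) × (60) = 127308/5 ≈ 25461.600 → 25462.

frame 25462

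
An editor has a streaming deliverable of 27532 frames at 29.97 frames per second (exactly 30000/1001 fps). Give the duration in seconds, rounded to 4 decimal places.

918.6511 seconds

Running time = 27532 × 1001/30000 = 6889883/7500 s ≈ 918.6511 s.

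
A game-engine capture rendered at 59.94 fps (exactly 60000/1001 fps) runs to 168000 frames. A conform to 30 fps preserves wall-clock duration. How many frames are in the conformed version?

Target frames = source frames × (target rate / source rate) = 168000 × (30)/(60000/1001) = 168000 × 1001/2000 = 84084.

84084 frames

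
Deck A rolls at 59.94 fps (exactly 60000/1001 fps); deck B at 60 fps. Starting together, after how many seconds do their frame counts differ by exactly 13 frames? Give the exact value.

13013/60 seconds

The gap grows by |60 − 60000/1001| = 60/1001 frames per second.
Time for a 13-frame gap: 13 ÷ (60/1001) = 13013/60 s.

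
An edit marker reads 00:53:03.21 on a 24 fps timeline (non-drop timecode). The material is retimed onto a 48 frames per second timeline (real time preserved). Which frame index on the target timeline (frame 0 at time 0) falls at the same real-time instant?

Source frame index: (0×3600 + 53×60 + 3) × 24 + 21 = 76413.
Real time: 76413 / (24) = 25471/8 s.
Target frame: (25471/8) × (48) = 152826.

frame 152826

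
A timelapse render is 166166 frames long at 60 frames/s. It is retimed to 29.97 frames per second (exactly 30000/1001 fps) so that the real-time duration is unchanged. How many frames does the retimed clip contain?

Target frames = source frames × (target rate / source rate) = 166166 × (30000/1001)/(60) = 166166 × 500/1001 = 83000.

83000 frames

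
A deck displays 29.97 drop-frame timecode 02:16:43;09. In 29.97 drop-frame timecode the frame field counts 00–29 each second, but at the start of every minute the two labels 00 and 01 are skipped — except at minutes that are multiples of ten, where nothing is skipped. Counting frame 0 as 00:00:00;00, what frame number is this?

As if non-drop at 30 labels/s: (2 × 3600 + 16 × 60 + 43) × 30 + 9 = 246099.
Minute boundaries passed: 136; those not divisible by 10: 136 − 13 = 123; dropped labels = 2 × 123 = 246.
Actual frame index = 246099 − 246 = 245853.

245853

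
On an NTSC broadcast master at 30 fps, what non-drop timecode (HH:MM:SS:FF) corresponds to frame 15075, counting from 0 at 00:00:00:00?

00:08:22:15

15075 ÷ 30 = 502 full seconds, remainder 15 frames.
502 s = 0 h 8 min 22 s.
Timecode: 00:08:22:15.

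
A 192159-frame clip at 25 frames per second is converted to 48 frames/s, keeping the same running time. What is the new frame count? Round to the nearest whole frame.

Frames at target rate = 192159 × (48) / (25) = 9223632/25 ≈ 368945.280.
Nearest whole frame: 368945.

368945 frames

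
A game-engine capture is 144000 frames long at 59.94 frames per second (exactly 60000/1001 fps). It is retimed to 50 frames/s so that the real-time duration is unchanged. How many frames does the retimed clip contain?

Target frames = source frames × (target rate / source rate) = 144000 × (50)/(60000/1001) = 144000 × 1001/1200 = 120120.

120120 frames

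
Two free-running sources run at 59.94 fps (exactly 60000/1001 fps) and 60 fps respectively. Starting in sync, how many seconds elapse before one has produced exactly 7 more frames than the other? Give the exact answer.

The gap grows by |60 − 60000/1001| = 60/1001 frames per second.
Time for a 7-frame gap: 7 ÷ (60/1001) = 7007/60 s.

7007/60 seconds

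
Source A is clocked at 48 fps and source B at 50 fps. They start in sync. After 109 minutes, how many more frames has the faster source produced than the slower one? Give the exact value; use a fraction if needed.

109 min = 6540 s.
A emits 48 × 6540 = 313920 frames; B emits 50 × 6540 = 327000.
Difference = 13080 frames; B is ahead of A.

13080 frames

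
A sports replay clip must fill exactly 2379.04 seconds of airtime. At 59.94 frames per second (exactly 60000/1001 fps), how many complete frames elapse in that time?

142599 frames

Frames = 2379.04 × 60000/1001 = 142742400/1001 ≈ 142599.8002.
Complete frames: 142599.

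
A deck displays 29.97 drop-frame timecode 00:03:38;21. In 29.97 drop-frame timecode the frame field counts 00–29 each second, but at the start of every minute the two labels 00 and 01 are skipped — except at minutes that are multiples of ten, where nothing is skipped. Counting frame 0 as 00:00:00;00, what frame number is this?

As if non-drop at 30 labels/s: (0 × 3600 + 3 × 60 + 38) × 30 + 21 = 6561.
Minute boundaries passed: 3; those not divisible by 10: 3 − 0 = 3; dropped labels = 2 × 3 = 6.
Actual frame index = 6561 − 6 = 6555.

6555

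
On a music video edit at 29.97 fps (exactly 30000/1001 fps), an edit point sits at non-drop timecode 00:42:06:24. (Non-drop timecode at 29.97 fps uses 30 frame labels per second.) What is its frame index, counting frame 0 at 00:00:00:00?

Total seconds to the label: (0 × 3600 + 42 × 60 + 6) = 2526.
Frame index = 2526 × 30 + 24 = 75804.

75804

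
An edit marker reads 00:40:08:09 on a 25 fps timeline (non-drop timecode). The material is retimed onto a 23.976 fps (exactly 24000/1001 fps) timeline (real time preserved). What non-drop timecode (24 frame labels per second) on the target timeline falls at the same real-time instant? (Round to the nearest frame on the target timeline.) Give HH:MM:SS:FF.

Source frame index: (0×3600 + 40×60 + 8) × 25 + 9 = 60209.
Real time: 60209 / (25) = 60209/25 s.
Target frame: (60209/25) × (24000/1001) = 57800640/1001 ≈ 57742.897 → 57743.
At 24 labels/s: frame 57743 → 00:40:05:23.

00:40:05:23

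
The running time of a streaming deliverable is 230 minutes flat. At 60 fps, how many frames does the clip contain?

828000 frames

230 min = 13800 s.
Frames = 13800 × 60 = 828000.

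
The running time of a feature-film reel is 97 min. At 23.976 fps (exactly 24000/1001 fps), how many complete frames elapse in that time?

139540 frames

97 min = 5820 s.
Frames = 5820 × 24000/1001 = 139680000/1001 ≈ 139540.4595.
Complete frames: 139540.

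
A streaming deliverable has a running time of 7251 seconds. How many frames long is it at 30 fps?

217530 frames

Frames = 7251 × 30 = 217530.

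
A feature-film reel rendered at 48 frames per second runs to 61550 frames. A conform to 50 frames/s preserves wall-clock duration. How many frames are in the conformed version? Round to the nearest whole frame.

64115 frames

Frames at target rate = 61550 × (50) / (48) = 769375/12 ≈ 64114.583.
Nearest whole frame: 64115.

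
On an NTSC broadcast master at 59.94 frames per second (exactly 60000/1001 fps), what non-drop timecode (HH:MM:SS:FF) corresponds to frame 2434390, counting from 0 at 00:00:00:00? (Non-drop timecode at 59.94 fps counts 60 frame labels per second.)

2434390 ÷ 60 = 40573 full seconds, remainder 10 frames.
40573 s = 11 h 16 min 13 s.
Timecode: 11:16:13:10.

11:16:13:10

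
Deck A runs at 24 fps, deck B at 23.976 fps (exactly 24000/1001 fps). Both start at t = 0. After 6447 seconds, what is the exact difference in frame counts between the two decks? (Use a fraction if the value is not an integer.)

A emits 24 × 6447 = 154728 frames; B emits 24000/1001 × 6447 = 22104000/143.
Difference = 22104/143 frames (≈ 154.5734); B is behind A.

22104/143 frames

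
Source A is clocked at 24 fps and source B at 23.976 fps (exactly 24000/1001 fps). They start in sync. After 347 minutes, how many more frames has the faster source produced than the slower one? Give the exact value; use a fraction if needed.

499680/1001 frames

347 min = 20820 s.
A emits 24 × 20820 = 499680 frames; B emits 24000/1001 × 20820 = 499680000/1001.
Difference = 499680/1001 frames (≈ 499.1808); B is behind A.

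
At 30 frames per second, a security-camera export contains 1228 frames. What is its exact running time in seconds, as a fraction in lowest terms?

614/15 seconds

Running time = 1228 ÷ (30) = 1228 × 1/30 = 614/15 s.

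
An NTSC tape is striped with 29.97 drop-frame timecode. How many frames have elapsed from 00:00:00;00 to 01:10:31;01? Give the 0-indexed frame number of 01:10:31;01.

Complete 10-minute blocks: 7, each 17982 frames → 125874.
Remaining 0 whole minutes in the current block: 0 frames.
Within the current minute: 31 × 30 + 1 = 931. Total = 125874 + 0 + 931 = 126805.

126805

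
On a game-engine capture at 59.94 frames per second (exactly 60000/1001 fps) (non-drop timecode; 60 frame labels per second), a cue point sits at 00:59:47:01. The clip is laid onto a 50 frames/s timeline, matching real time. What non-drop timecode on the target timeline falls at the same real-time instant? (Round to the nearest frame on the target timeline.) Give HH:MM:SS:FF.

Source frame index: (0×3600 + 59×60 + 47) × 60 + 1 = 215221.
Real time: 215221 / (60000/1001) = 215436221/60000 s.
Target frame: (215436221/60000) × (50) = 215436221/1200 ≈ 179530.184 → 179530.
At 50 labels/s: frame 179530 → 00:59:50:30.

00:59:50:30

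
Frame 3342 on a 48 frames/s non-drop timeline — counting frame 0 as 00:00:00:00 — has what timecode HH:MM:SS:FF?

3342 ÷ 48 = 69 full seconds, remainder 30 frames.
69 s = 0 h 1 min 9 s.
Timecode: 00:01:09:30.

00:01:09:30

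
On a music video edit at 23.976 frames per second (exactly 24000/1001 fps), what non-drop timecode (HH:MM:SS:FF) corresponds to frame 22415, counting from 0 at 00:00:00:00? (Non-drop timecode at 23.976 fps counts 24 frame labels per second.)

22415 ÷ 24 = 933 full seconds, remainder 23 frames.
933 s = 0 h 15 min 33 s.
Timecode: 00:15:33:23.

00:15:33:23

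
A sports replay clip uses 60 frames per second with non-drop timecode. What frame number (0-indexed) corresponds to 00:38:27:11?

frame 138431

Total seconds to the label: (0 × 3600 + 38 × 60 + 27) = 2307.
Frame index = 2307 × 60 + 11 = 138431.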